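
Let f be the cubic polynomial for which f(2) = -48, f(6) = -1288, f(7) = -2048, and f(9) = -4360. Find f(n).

Write f(n) = an^3 + bn^2 + cn + d. Substituting each data point gives a linear system:
  8a + 4b + 2c + d = -48
  216a + 36b + 6c + d = -1288
  343a + 49b + 7c + d = -2048
  729a + 81b + 9c + d = -4360
Solving the system yields a = -6, b = 0, c = 2, d = -4.
So f(n) = -6n³ + 2n - 4.
Check: f(9) = -4360. ✓

f(n) = -6n^3 + 2n - 4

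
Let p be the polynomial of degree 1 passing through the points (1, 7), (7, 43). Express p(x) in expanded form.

p(x) = 6x + 1

Write p(x) = ax + b. Substituting each data point gives a linear system:
  a + b = 7
  7a + b = 43
Solving the system yields a = 6, b = 1.
So p(x) = 6x + 1.
Check: p(7) = 43. ✓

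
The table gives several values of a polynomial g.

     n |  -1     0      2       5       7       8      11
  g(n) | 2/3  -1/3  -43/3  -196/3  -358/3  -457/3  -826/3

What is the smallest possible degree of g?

Divided differences on the nodes -1, 0, 2, 5, 7, 8, 11:
  order 0: 2/3  -1/3  -43/3  -196/3  -358/3  -457/3  -826/3
  order 1: -1  -7  -17  -27  -33  -41
  order 2: -2  -2  -2  -2  -2
  order 3: 0  0  0  0
  order 4: 0  0  0
  order 5: 0  0
  order 6: 0
The order-2 divided differences are all -2 (nonzero) and every higher order vanishes, so the data lies on a polynomial of degree exactly 2.

2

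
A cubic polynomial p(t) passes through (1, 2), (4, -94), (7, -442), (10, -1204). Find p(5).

-174

Write p(t) = at^3 + bt^2 + ct + d. Substituting each data point gives a linear system:
  a + b + c + d = 2
  64a + 16b + 4c + d = -94
  343a + 49b + 7c + d = -442
  1000a + 100b + 10c + d = -1204
Solving the system yields a = -1, b = -2, c = -1, d = 6.
So p(t) = -t^3 - 2t^2 - t + 6.
Then p(5) = -174.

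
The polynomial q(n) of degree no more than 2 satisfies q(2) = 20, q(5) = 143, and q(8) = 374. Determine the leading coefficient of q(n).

Write q(n) = an^2 + bn + c. Substituting each data point gives a linear system:
  4a + 2b + c = 20
  25a + 5b + c = 143
  64a + 8b + c = 374
Solving the system yields a = 6, b = -1, c = -2.
So q(n) = 6n² - n - 2.
The leading coefficient is 6.

6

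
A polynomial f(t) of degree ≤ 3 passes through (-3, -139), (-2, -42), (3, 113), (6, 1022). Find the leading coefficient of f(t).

Write f(t) = at^3 + bt^2 + ct + d. Substituting each data point gives a linear system:
  -27a + 9b - 3c + d = -139
  -8a + 4b - 2c + d = -42
  27a + 9b + 3c + d = 113
  216a + 36b + 6c + d = 1022
Solving the system yields a = 5, b = -1, c = -3, d = -4.
So f(t) = 5t^3 - t^2 - 3t - 4.
The leading coefficient is 5.

5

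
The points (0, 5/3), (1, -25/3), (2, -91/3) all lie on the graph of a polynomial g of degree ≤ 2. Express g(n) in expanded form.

Write g(n) = an^2 + bn + c. Substituting each data point gives a linear system:
  c = 5/3
  a + b + c = -25/3
  4a + 2b + c = -91/3
Solving the system yields a = -6, b = -4, c = 5/3.
So g(n) = -6n^2 - 4n + 5/3.
Check: g(2) = -91/3. ✓

g(n) = -6n^2 - 4n + 5/3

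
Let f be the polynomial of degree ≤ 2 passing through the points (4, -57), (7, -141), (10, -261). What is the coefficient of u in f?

-6

Write f(u) = au^2 + bu + c. Substituting each data point gives a linear system:
  16a + 4b + c = -57
  49a + 7b + c = -141
  100a + 10b + c = -261
Solving the system yields a = -2, b = -6, c = -1.
So f(u) = -2u² - 6u - 1.
The coefficient of u is -6.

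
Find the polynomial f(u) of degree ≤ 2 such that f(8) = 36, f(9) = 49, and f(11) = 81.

Using the Lagrange interpolation formula with nodes 8, 9, 11:
  L_0(u) = (u - 9)(u - 11) / 3
  L_1(u) = (u - 8)(u - 11) / -2
  L_2(u) = (u - 8)(u - 9) / 6
Then f(u) = 36·L_0(u) + 49·L_1(u) + 81·L_2(u).
Expanding and collecting terms gives f(u) = u^2 - 4u + 4.
Check: f(11) = 81. ✓

f(u) = u^2 - 4u + 4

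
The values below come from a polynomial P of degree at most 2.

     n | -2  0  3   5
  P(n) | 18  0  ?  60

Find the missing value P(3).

The 3 known points determine the degree-2 polynomial uniquely.
Write P(n) = an^2 + bn + c. Substituting each data point gives a linear system:
  4a - 2b + c = 18
  c = 0
  25a + 5b + c = 60
Solving the system yields a = 3, b = -3, c = 0.
So P(n) = 3n² - 3n.
Then P(3) = 18.

18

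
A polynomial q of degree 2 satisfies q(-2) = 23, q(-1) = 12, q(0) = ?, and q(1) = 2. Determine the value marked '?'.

5

On equispaced nodes a degree-2 polynomial has vanishing third forward difference, so
  - q(-2) + 3·q(-1) - 3·q(0) + q(1) = 0.
Substituting the known values and solving for q(0):
  -3·q(0) = -15
  q(0) = 5.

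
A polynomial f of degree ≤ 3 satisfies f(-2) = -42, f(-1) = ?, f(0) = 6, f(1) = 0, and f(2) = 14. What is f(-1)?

2

The 4 known points determine the degree-3 polynomial uniquely.
Write f(n) = an^3 + bn^2 + cn + d. Substituting each data point gives a linear system:
  -8a + 4b - 2c + d = -42
  d = 6
  a + b + c + d = 0
  8a + 4b + 2c + d = 14
Solving the system yields a = 5, b = -5, c = -6, d = 6.
So f(n) = 5n^3 - 5n^2 - 6n + 6.
Then f(-1) = 2.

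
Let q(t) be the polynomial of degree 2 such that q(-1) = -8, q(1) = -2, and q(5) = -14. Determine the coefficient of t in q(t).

Write q(t) = at^2 + bt + c. Substituting each data point gives a linear system:
  a - b + c = -8
  a + b + c = -2
  25a + 5b + c = -14
Solving the system yields a = -1, b = 3, c = -4.
So q(t) = -t^2 + 3t - 4.
The coefficient of t is 3.

3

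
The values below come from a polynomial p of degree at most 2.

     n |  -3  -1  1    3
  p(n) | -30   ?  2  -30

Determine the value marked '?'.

The 3 known points determine the degree-2 polynomial uniquely.
Write p(n) = an^2 + bn + c. Substituting each data point gives a linear system:
  9a - 3b + c = -30
  a + b + c = 2
  9a + 3b + c = -30
Solving the system yields a = -4, b = 0, c = 6.
So p(n) = -4n² + 6.
Then p(-1) = 2.

2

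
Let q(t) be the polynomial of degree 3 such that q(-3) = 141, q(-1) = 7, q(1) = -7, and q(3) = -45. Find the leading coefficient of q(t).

Write q(t) = at^3 + bt^2 + ct + d. Substituting each data point gives a linear system:
  -27a + 9b - 3c + d = 141
  -a + b - c + d = 7
  a + b + c + d = -7
  27a + 9b + 3c + d = -45
Solving the system yields a = -3, b = 6, c = -4, d = -6.
So q(t) = -3t^3 + 6t^2 - 4t - 6.
The leading coefficient is -3.

-3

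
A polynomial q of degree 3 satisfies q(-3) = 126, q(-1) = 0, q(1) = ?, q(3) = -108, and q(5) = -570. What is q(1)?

On equispaced nodes a degree-3 polynomial has vanishing fourth forward difference, so
  q(-3) - 4·q(-1) + 6·q(1) - 4·q(3) + q(5) = 0.
Substituting the known values and solving for q(1):
  6·q(1) = 12
  q(1) = 2.

2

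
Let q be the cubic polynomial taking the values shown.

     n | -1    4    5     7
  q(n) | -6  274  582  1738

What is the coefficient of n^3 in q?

6

Write q(n) = an^3 + bn^2 + cn + d. Substituting each data point gives a linear system:
  -a + b - c + d = -6
  64a + 16b + 4c + d = 274
  125a + 25b + 5c + d = 582
  343a + 49b + 7c + d = 1738
Solving the system yields a = 6, b = -6, c = -4, d = 2.
So q(n) = 6n^3 - 6n^2 - 4n + 2.
The leading coefficient is 6.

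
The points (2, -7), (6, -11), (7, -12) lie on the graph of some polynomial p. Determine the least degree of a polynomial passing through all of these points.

Divided differences on the nodes 2, 6, 7:
  order 0: -7  -11  -12
  order 1: -1  -1
  order 2: 0
The order-1 divided differences are all -1 (nonzero) and every higher order vanishes, so the data lies on a polynomial of degree exactly 1.

1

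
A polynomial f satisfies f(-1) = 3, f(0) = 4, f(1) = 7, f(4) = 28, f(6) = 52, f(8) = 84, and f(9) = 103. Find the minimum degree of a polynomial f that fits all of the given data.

2

Divided differences on the nodes -1, 0, 1, 4, 6, 8, 9:
  order 0: 3  4  7  28  52  84  103
  order 1: 1  3  7  12  16  19
  order 2: 1  1  1  1  1
  order 3: 0  0  0  0
  order 4: 0  0  0
  order 5: 0  0
  order 6: 0
The order-2 divided differences are all 1 (nonzero) and every higher order vanishes, so the data lies on a polynomial of degree exactly 2.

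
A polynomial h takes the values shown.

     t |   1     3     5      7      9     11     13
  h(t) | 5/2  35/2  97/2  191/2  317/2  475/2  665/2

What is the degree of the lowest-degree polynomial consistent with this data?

2

Forward differences of the values at t = 1, 3, 5, 7, 9, 11, 13:
  h  : 5/2  35/2  97/2  191/2  317/2  475/2  665/2
  Δ  : 15  31  47  63  79  95
  Δ^2: 16  16  16  16  16
  Δ^3: 0  0  0  0
  Δ^4: 0  0  0
  Δ^5: 0  0
  Δ^6: 0
The second differences are constant (16) and nonzero, while all higher differences vanish, so the minimal degree is 2.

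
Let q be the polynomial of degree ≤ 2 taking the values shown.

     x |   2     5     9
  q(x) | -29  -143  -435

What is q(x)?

Write q(x) = ax^2 + bx + c. Substituting each data point gives a linear system:
  4a + 2b + c = -29
  25a + 5b + c = -143
  81a + 9b + c = -435
Solving the system yields a = -5, b = -3, c = -3.
So q(x) = -5x^2 - 3x - 3.
Check: q(9) = -435. ✓

q(x) = -5x^2 - 3x - 3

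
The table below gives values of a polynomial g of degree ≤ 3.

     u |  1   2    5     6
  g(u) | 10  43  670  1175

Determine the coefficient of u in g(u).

Write g(u) = au^3 + bu^2 + cu + d. Substituting each data point gives a linear system:
  a + b + c + d = 10
  8a + 4b + 2c + d = 43
  125a + 25b + 5c + d = 670
  216a + 36b + 6c + d = 1175
Solving the system yields a = 6, b = -4, c = 3, d = 5.
So g(u) = 6u³ - 4u² + 3u + 5.
The coefficient of u is 3.

3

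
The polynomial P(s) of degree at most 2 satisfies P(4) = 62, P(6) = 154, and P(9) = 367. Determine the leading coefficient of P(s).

Write P(s) = as^2 + bs + c. Substituting each data point gives a linear system:
  16a + 4b + c = 62
  36a + 6b + c = 154
  81a + 9b + c = 367
Solving the system yields a = 5, b = -4, c = -2.
So P(s) = 5s² - 4s - 2.
The leading coefficient is 5.

5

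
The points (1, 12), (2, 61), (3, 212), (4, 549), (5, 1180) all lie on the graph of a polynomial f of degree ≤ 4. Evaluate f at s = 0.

Write f(s) = as^4 + bs^3 + cs^2 + ds + e. Substituting each data point gives a linear system:
  a + b + c + d + e = 12
  16a + 8b + 4c + 2d + e = 61
  81a + 27b + 9c + 3d + e = 212
  256a + 64b + 16c + 4d + e = 549
  625a + 125b + 25c + 5d + e = 1180
Solving the system yields a = 1, b = 4, c = 2, d = 0, e = 5.
So f(s) = s⁴ + 4s³ + 2s² + 5.
Then f(0) = 5.

5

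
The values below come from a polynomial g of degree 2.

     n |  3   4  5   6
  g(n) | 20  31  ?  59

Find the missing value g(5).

The 3 known points determine the degree-2 polynomial uniquely.
Write g(n) = an^2 + bn + c. Substituting each data point gives a linear system:
  9a + 3b + c = 20
  16a + 4b + c = 31
  36a + 6b + c = 59
Solving the system yields a = 1, b = 4, c = -1.
So g(n) = n² + 4n - 1.
Then g(5) = 44.

44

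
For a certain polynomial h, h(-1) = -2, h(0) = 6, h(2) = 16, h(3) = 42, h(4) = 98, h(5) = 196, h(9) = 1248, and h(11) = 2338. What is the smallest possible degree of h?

Divided differences on the nodes -1, 0, 2, 3, 4, 5, 9, 11:
  order 0: -2  6  16  42  98  196  1248  2338
  order 1: 8  5  26  56  98  263  545
  order 2: -1  7  15  21  33  47
  order 3: 2  2  2  2  2
  order 4: 0  0  0  0
  order 5: 0  0  0
  order 6: 0  0
  order 7: 0
The order-3 divided differences are all 2 (nonzero) and every higher order vanishes, so the data lies on a polynomial of degree exactly 3.

3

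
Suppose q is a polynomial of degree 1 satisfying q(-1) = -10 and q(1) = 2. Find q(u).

Write q(u) = au + b. Substituting each data point gives a linear system:
  -a + b = -10
  a + b = 2
Solving the system yields a = 6, b = -4.
So q(u) = 6u - 4.
Check: q(-1) = -10. ✓

q(u) = 6u - 4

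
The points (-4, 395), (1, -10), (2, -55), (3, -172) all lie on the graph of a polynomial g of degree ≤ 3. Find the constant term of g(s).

-1

Write g(s) = as^3 + bs^2 + cs + d. Substituting each data point gives a linear system:
  -64a + 16b - 4c + d = 395
  a + b + c + d = -10
  8a + 4b + 2c + d = -55
  27a + 9b + 3c + d = -172
Solving the system yields a = -6, b = 0, c = -3, d = -1.
So g(s) = -6s^3 - 3s - 1.
The constant term is -1.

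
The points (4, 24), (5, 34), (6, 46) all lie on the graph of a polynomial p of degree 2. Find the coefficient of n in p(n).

1

Write p(n) = an^2 + bn + c. Substituting each data point gives a linear system:
  16a + 4b + c = 24
  25a + 5b + c = 34
  36a + 6b + c = 46
Solving the system yields a = 1, b = 1, c = 4.
So p(n) = n^2 + n + 4.
The coefficient of n is 1.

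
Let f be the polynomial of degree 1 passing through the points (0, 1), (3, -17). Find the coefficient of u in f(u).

-6

Write f(u) = au + b. Substituting each data point gives a linear system:
  b = 1
  3a + b = -17
Solving the system yields a = -6, b = 1.
So f(u) = -6u + 1.
The leading coefficient is -6.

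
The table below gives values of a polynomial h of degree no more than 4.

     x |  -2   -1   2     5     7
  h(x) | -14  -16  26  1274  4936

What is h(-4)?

338

Write h(x) = ax^4 + bx^3 + cx^2 + dx + e. Substituting each data point gives a linear system:
  16a - 8b + 4c - 2d + e = -14
  a - b + c - d + e = -16
  16a + 8b + 4c + 2d + e = 26
  625a + 125b + 25c + 5d + e = 1274
  2401a + 343b + 49c + 7d + e = 4936
Solving the system yields a = 2, b = 1, c = -5, d = 6, e = -6.
So h(x) = 2x^4 + x^3 - 5x^2 + 6x - 6.
Then h(-4) = 338.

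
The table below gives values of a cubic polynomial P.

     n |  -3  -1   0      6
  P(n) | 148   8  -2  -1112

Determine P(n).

P(n) = -5n^3 - 5n - 2

Write P(n) = an^3 + bn^2 + cn + d. Substituting each data point gives a linear system:
  -27a + 9b - 3c + d = 148
  -a + b - c + d = 8
  d = -2
  216a + 36b + 6c + d = -1112
Solving the system yields a = -5, b = 0, c = -5, d = -2.
So P(n) = -5n^3 - 5n - 2.
Check: P(6) = -1112. ✓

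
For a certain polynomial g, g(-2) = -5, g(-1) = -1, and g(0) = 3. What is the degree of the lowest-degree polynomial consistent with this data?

1

Forward differences of the values at n = -2, -1, 0:
  g  : -5  -1  3
  Δ  : 4  4
  Δ^2: 0
The first differences are constant (4) and nonzero, while all higher differences vanish, so the minimal degree is 1.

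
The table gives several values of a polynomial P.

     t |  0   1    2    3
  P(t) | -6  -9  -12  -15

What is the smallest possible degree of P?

Forward differences of the values at t = 0, 1, 2, 3:
  P  : -6  -9  -12  -15
  Δ  : -3  -3  -3
  Δ^2: 0  0
  Δ^3: 0
The first differences are constant (-3) and nonzero, while all higher differences vanish, so the minimal degree is 1.

1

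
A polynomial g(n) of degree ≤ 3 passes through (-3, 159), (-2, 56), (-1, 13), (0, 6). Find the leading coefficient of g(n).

-4

Write g(n) = an^3 + bn^2 + cn + d. Substituting each data point gives a linear system:
  -27a + 9b - 3c + d = 159
  -8a + 4b - 2c + d = 56
  -a + b - c + d = 13
  d = 6
Solving the system yields a = -4, b = 6, c = 3, d = 6.
So g(n) = -4n³ + 6n² + 3n + 6.
The leading coefficient is -4.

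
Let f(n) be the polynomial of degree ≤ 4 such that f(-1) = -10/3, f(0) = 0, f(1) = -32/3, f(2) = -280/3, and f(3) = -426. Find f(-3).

Forward differences of the values at n = -1, 0, 1, 2, 3:
  f  : -10/3  0  -32/3  -280/3  -426
  Δ  : 10/3  -32/3  -248/3  -998/3
  Δ^2: -14  -72  -250
  Δ^3: -58  -178
  Δ^4: -120
The fourth differences are constant, confirming degree 4.
Interpolating (Newton forward form) and evaluating at n = -3 gives f(-3) = -420.

-420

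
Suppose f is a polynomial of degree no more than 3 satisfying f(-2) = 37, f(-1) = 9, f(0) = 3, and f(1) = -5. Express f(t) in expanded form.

f(t) = -4t^3 - t^2 - 3t + 3

Write f(t) = at^3 + bt^2 + ct + d. Substituting each data point gives a linear system:
  -8a + 4b - 2c + d = 37
  -a + b - c + d = 9
  d = 3
  a + b + c + d = -5
Solving the system yields a = -4, b = -1, c = -3, d = 3.
So f(t) = -4t^3 - t^2 - 3t + 3.
Check: f(-1) = 9. ✓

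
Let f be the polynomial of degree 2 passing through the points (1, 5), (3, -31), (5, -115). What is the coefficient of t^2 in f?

-6

Write f(t) = at^2 + bt + c. Substituting each data point gives a linear system:
  a + b + c = 5
  9a + 3b + c = -31
  25a + 5b + c = -115
Solving the system yields a = -6, b = 6, c = 5.
So f(t) = -6t^2 + 6t + 5.
The leading coefficient is -6.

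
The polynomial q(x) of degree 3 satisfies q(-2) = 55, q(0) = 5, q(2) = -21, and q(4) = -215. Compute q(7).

Using the Lagrange interpolation formula with nodes -2, 0, 2, 4:
  L_0(x) = x(x - 2)(x - 4) / -48
  L_1(x) = (x + 2)(x - 2)(x - 4) / 16
  L_2(x) = (x + 2)x(x - 4) / -16
  L_3(x) = (x + 2)x(x - 2) / 48
Then q(x) = 55·L_0(x) + 5·L_1(x) - 21·L_2(x) - 215·L_3(x).
Expanding and collecting terms gives q(x) = -4x^3 + 3x^2 - 3x + 5.
Evaluating at x = 7: q(7) = -1241.

-1241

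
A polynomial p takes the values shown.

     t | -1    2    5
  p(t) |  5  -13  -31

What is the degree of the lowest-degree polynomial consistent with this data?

Forward differences of the values at t = -1, 2, 5:
  p  : 5  -13  -31
  Δ  : -18  -18
  Δ^2: 0
The first differences are constant (-18) and nonzero, while all higher differences vanish, so the minimal degree is 1.

1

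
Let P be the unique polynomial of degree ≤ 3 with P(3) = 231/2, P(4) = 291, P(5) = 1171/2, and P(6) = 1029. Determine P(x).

Write P(x) = ax^3 + bx^2 + cx + d. Substituting each data point gives a linear system:
  27a + 9b + 3c + d = 231/2
  64a + 16b + 4c + d = 291
  125a + 25b + 5c + d = 1171/2
  216a + 36b + 6c + d = 1029
Solving the system yields a = 5, b = -1/2, c = -6, d = 3.
So P(x) = 5x^3 - (1/2)x^2 - 6x + 3.
Check: P(6) = 1029. ✓

P(x) = 5x^3 - (1/2)x^2 - 6x + 3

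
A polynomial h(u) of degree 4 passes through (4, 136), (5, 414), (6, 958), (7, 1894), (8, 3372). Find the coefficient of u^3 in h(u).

-1

Write h(u) = au^4 + bu^3 + cu^2 + du + e. Substituting each data point gives a linear system:
  256a + 64b + 16c + 4d + e = 136
  625a + 125b + 25c + 5d + e = 414
  1296a + 216b + 36c + 6d + e = 958
  2401a + 343b + 49c + 7d + e = 1894
  4096a + 512b + 64c + 8d + e = 3372
Solving the system yields a = 1, b = -1, c = -3, d = -3, e = 4.
So h(u) = u^4 - u^3 - 3u^2 - 3u + 4.
The coefficient of u^3 is -1.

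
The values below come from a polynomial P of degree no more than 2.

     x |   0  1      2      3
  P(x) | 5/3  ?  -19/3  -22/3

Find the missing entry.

-10/3

The 3 known points determine the degree-2 polynomial uniquely.
Write P(x) = ax^2 + bx + c. Substituting each data point gives a linear system:
  c = 5/3
  4a + 2b + c = -19/3
  9a + 3b + c = -22/3
Solving the system yields a = 1, b = -6, c = 5/3.
So P(x) = x^2 - 6x + 5/3.
Then P(1) = -10/3.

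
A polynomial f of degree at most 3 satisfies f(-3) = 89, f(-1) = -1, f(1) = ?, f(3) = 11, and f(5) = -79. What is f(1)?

5

On equispaced nodes a degree-3 polynomial has vanishing fourth forward difference, so
  f(-3) - 4·f(-1) + 6·f(1) - 4·f(3) + f(5) = 0.
Substituting the known values and solving for f(1):
  6·f(1) = 30
  f(1) = 5.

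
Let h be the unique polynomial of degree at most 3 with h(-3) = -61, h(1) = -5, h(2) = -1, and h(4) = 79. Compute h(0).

-1

Write h(u) = au^3 + bu^2 + cu + d. Substituting each data point gives a linear system:
  -27a + 9b - 3c + d = -61
  a + b + c + d = -5
  8a + 4b + 2c + d = -1
  64a + 16b + 4c + d = 79
Solving the system yields a = 2, b = -2, c = -4, d = -1.
So h(u) = 2u^3 - 2u^2 - 4u - 1.
Then h(0) = -1.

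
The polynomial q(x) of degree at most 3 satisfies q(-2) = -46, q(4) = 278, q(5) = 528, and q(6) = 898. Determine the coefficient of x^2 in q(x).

Write q(x) = ax^3 + bx^2 + cx + d. Substituting each data point gives a linear system:
  -8a + 4b - 2c + d = -46
  64a + 16b + 4c + d = 278
  125a + 25b + 5c + d = 528
  216a + 36b + 6c + d = 898
Solving the system yields a = 4, b = 0, c = 6, d = -2.
So q(x) = 4x^3 + 6x - 2.
The coefficient of x^2 is 0.

0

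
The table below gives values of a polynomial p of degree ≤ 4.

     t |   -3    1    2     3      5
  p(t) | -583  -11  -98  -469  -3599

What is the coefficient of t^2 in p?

Write p(t) = at^4 + bt^3 + ct^2 + dt + e. Substituting each data point gives a linear system:
  81a - 27b + 9c - 3d + e = -583
  a + b + c + d + e = -11
  16a + 8b + 4c + 2d + e = -98
  81a + 27b + 9c + 3d + e = -469
  625a + 125b + 25c + 5d + e = -3599
Solving the system yields a = -6, b = 2, c = -4, d = 1, e = -4.
So p(t) = -6t^4 + 2t^3 - 4t^2 + t - 4.
The coefficient of t^2 is -4.

-4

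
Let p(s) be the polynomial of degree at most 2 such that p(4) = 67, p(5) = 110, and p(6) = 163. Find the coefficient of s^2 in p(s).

Write p(s) = as^2 + bs + c. Substituting each data point gives a linear system:
  16a + 4b + c = 67
  25a + 5b + c = 110
  36a + 6b + c = 163
Solving the system yields a = 5, b = -2, c = -5.
So p(s) = 5s² - 2s - 5.
The leading coefficient is 5.

5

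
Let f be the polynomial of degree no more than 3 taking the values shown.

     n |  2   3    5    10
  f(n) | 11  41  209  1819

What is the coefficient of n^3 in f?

2

Write f(n) = an^3 + bn^2 + cn + d. Substituting each data point gives a linear system:
  8a + 4b + 2c + d = 11
  27a + 9b + 3c + d = 41
  125a + 25b + 5c + d = 209
  1000a + 100b + 10c + d = 1819
Solving the system yields a = 2, b = -2, c = 2, d = -1.
So f(n) = 2n^3 - 2n^2 + 2n - 1.
The leading coefficient is 2.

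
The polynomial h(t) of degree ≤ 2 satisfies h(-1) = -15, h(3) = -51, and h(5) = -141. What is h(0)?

-6

Write h(t) = at^2 + bt + c. Substituting each data point gives a linear system:
  a - b + c = -15
  9a + 3b + c = -51
  25a + 5b + c = -141
Solving the system yields a = -6, b = 3, c = -6.
So h(t) = -6t^2 + 3t - 6.
Then h(0) = -6.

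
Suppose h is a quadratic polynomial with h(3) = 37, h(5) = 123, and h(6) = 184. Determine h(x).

Write h(x) = ax^2 + bx + c. Substituting each data point gives a linear system:
  9a + 3b + c = 37
  25a + 5b + c = 123
  36a + 6b + c = 184
Solving the system yields a = 6, b = -5, c = -2.
So h(x) = 6x^2 - 5x - 2.
Check: h(3) = 37. ✓

h(x) = 6x^2 - 5x - 2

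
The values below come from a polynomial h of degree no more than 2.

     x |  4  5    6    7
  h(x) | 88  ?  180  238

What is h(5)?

130

The 3 known points determine the degree-2 polynomial uniquely.
Write h(x) = ax^2 + bx + c. Substituting each data point gives a linear system:
  16a + 4b + c = 88
  36a + 6b + c = 180
  49a + 7b + c = 238
Solving the system yields a = 4, b = 6, c = 0.
So h(x) = 4x² + 6x.
Then h(5) = 130.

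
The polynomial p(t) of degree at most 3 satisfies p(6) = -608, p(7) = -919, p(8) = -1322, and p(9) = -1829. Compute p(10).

-2452

Write p(t) = at^3 + bt^2 + ct + d. Substituting each data point gives a linear system:
  216a + 36b + 6c + d = -608
  343a + 49b + 7c + d = -919
  512a + 64b + 8c + d = -1322
  729a + 81b + 9c + d = -1829
Solving the system yields a = -2, b = -4, c = -5, d = -2.
So p(t) = -2t^3 - 4t^2 - 5t - 2.
Then p(10) = -2452.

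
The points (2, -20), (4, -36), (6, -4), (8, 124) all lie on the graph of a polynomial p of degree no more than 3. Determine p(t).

p(t) = t^3 - 6t^2 - 4

Write p(t) = at^3 + bt^2 + ct + d. Substituting each data point gives a linear system:
  8a + 4b + 2c + d = -20
  64a + 16b + 4c + d = -36
  216a + 36b + 6c + d = -4
  512a + 64b + 8c + d = 124
Solving the system yields a = 1, b = -6, c = 0, d = -4.
So p(t) = t^3 - 6t^2 - 4.
Check: p(6) = -4. ✓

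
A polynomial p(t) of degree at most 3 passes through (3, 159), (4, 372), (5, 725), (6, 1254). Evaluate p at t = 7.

Forward differences of the values at t = 3, 4, 5, 6:
  p  : 159  372  725  1254
  Δ  : 213  353  529
  Δ^2: 140  176
  Δ^3: 36
The third differences are constant, confirming degree 3.
Interpolating (Newton forward form) and evaluating at t = 7 gives p(7) = 1995.

1995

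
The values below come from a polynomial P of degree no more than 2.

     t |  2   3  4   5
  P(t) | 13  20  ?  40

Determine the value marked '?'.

On equispaced nodes a degree-2 polynomial has vanishing third forward difference, so
  - P(2) + 3·P(3) - 3·P(4) + P(5) = 0.
Substituting the known values and solving for P(4):
  -3·P(4) = -87
  P(4) = 29.

29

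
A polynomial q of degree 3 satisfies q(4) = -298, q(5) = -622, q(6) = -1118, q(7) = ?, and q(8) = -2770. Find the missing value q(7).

The 4 known points determine the degree-3 polynomial uniquely.
Write q(n) = an^3 + bn^2 + cn + d. Substituting each data point gives a linear system:
  64a + 16b + 4c + d = -298
  125a + 25b + 5c + d = -622
  216a + 36b + 6c + d = -1118
  512a + 64b + 8c + d = -2770
Solving the system yields a = -6, b = 4, c = 6, d = -2.
So q(n) = -6n^3 + 4n^2 + 6n - 2.
Then q(7) = -1822.

-1822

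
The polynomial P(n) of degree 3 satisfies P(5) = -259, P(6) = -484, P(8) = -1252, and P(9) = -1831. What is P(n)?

Using the Lagrange interpolation formula with nodes 5, 6, 8, 9:
  L_0(n) = (n - 6)(n - 8)(n - 9) / -12
  L_1(n) = (n - 5)(n - 8)(n - 9) / 6
  L_2(n) = (n - 5)(n - 6)(n - 9) / -6
  L_3(n) = (n - 5)(n - 6)(n - 8) / 12
Then P(n) = -259·L_0(n) - 484·L_1(n) - 1252·L_2(n) - 1831·L_3(n).
Expanding and collecting terms gives P(n) = -3n^3 + 4n^2 + 4n - 4.
Check: P(8) = -1252. ✓

P(n) = -3n^3 + 4n^2 + 4n - 4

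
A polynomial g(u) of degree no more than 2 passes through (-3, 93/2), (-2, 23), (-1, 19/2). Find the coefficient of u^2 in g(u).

5

Write g(u) = au^2 + bu + c. Substituting each data point gives a linear system:
  9a - 3b + c = 93/2
  4a - 2b + c = 23
  a - b + c = 19/2
Solving the system yields a = 5, b = 3/2, c = 6.
So g(u) = 5u^2 + (3/2)u + 6.
The leading coefficient is 5.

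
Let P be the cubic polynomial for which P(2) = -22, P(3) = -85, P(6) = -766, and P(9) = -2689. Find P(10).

-3718

Using the Lagrange interpolation formula with nodes 2, 3, 6, 9:
  L_0(u) = (u - 3)(u - 6)(u - 9) / -28
  L_1(u) = (u - 2)(u - 6)(u - 9) / 18
  L_2(u) = (u - 2)(u - 3)(u - 9) / -36
  L_3(u) = (u - 2)(u - 3)(u - 6) / 126
Then P(u) = -22·L_0(u) - 85·L_1(u) - 766·L_2(u) - 2689·L_3(u).
Expanding and collecting terms gives P(u) = -4u^3 + 3u^2 - 2u + 2.
Evaluating at u = 10: P(10) = -3718.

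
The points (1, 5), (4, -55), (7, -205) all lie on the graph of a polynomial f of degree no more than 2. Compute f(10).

-445

Using the Lagrange interpolation formula with nodes 1, 4, 7:
  L_0(t) = (t - 4)(t - 7) / 18
  L_1(t) = (t - 1)(t - 7) / -9
  L_2(t) = (t - 1)(t - 4) / 18
Then f(t) = 5·L_0(t) - 55·L_1(t) - 205·L_2(t).
Expanding and collecting terms gives f(t) = -5t^2 + 5t + 5.
Evaluating at t = 10: f(10) = -445.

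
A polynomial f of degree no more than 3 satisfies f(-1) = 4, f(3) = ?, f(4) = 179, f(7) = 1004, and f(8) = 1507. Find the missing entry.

The 4 known points determine the degree-3 polynomial uniquely.
Write f(t) = at^3 + bt^2 + ct + d. Substituting each data point gives a linear system:
  -a + b - c + d = 4
  64a + 16b + 4c + d = 179
  343a + 49b + 7c + d = 1004
  512a + 64b + 8c + d = 1507
Solving the system yields a = 3, b = 0, c = -4, d = 3.
So f(t) = 3t^3 - 4t + 3.
Then f(3) = 72.

72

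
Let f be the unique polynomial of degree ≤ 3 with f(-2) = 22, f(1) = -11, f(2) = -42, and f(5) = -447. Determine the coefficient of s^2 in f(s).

-2

Write f(s) = as^3 + bs^2 + cs + d. Substituting each data point gives a linear system:
  -8a + 4b - 2c + d = 22
  a + b + c + d = -11
  8a + 4b + 2c + d = -42
  125a + 25b + 5c + d = -447
Solving the system yields a = -3, b = -2, c = -4, d = -2.
So f(s) = -3s^3 - 2s^2 - 4s - 2.
The coefficient of s^2 is -2.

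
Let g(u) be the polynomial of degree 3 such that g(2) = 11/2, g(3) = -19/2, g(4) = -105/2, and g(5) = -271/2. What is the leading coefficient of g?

Write g(u) = au^3 + bu^2 + cu + d. Substituting each data point gives a linear system:
  8a + 4b + 2c + d = 11/2
  27a + 9b + 3c + d = -19/2
  64a + 16b + 4c + d = -105/2
  125a + 25b + 5c + d = -271/2
Solving the system yields a = -2, b = 4, c = 3, d = -1/2.
So g(u) = -2u^3 + 4u^2 + 3u - 1/2.
The leading coefficient is -2.

-2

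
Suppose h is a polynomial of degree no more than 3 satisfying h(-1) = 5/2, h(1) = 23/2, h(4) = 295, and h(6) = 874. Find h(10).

Using the Lagrange interpolation formula with nodes -1, 1, 4, 6:
  L_0(s) = (s - 1)(s - 4)(s - 6) / -70
  L_1(s) = (s + 1)(s - 4)(s - 6) / 30
  L_2(s) = (s + 1)(s - 1)(s - 6) / -30
  L_3(s) = (s + 1)(s - 1)(s - 4) / 70
Then h(s) = 5/2·L_0(s) + 23/2·L_1(s) + 295·L_2(s) + 874·L_3(s).
Expanding and collecting terms gives h(s) = 3s^3 + 6s^2 + (3/2)s + 1.
Evaluating at s = 10: h(10) = 3616.

3616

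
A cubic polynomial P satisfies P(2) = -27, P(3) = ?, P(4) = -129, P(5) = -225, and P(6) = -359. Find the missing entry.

-65

The 4 known points determine the degree-3 polynomial uniquely.
Write P(n) = an^3 + bn^2 + cn + d. Substituting each data point gives a linear system:
  8a + 4b + 2c + d = -27
  64a + 16b + 4c + d = -129
  125a + 25b + 5c + d = -225
  216a + 36b + 6c + d = -359
Solving the system yields a = -1, b = -4, c = 1, d = -5.
So P(n) = -n^3 - 4n^2 + n - 5.
Then P(3) = -65.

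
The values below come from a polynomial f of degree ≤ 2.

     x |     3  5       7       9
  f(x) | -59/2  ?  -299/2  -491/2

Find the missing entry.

-155/2

The 3 known points determine the degree-2 polynomial uniquely.
Write f(x) = ax^2 + bx + c. Substituting each data point gives a linear system:
  9a + 3b + c = -59/2
  49a + 7b + c = -299/2
  81a + 9b + c = -491/2
Solving the system yields a = -3, b = 0, c = -5/2.
So f(x) = -3x^2 - 5/2.
Then f(5) = -155/2.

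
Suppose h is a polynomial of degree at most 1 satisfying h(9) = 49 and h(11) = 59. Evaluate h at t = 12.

Using the Lagrange interpolation formula with nodes 9, 11:
  L_0(t) = (t - 11) / -2
  L_1(t) = (t - 9) / 2
Then h(t) = 49·L_0(t) + 59·L_1(t).
Expanding and collecting terms gives h(t) = 5t + 4.
Evaluating at t = 12: h(12) = 64.

64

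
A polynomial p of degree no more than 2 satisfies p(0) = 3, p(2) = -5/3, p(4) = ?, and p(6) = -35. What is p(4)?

-43/3

On equispaced nodes a degree-2 polynomial has vanishing third forward difference, so
  - p(0) + 3·p(2) - 3·p(4) + p(6) = 0.
Substituting the known values and solving for p(4):
  -3·p(4) = 43
  p(4) = -43/3.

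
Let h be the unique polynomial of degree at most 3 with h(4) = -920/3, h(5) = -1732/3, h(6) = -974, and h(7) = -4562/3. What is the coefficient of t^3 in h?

Write h(t) = at^3 + bt^2 + ct + d. Substituting each data point gives a linear system:
  64a + 16b + 4c + d = -920/3
  125a + 25b + 5c + d = -1732/3
  216a + 36b + 6c + d = -974
  343a + 49b + 7c + d = -4562/3
Solving the system yields a = -4, b = -3, c = 1/3, d = -4.
So h(t) = -4t^3 - 3t^2 + (1/3)t - 4.
The leading coefficient is -4.

-4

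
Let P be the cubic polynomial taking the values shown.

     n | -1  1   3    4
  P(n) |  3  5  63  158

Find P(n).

Using the Lagrange interpolation formula with nodes -1, 1, 3, 4:
  L_0(n) = (n - 1)(n - 3)(n - 4) / -40
  L_1(n) = (n + 1)(n - 3)(n - 4) / 12
  L_2(n) = (n + 1)(n - 1)(n - 4) / -8
  L_3(n) = (n + 1)(n - 1)(n - 3) / 15
Then P(n) = 3·L_0(n) + 5·L_1(n) + 63·L_2(n) + 158·L_3(n).
Expanding and collecting terms gives P(n) = 3n³ - 2n² - 2n + 6.
Check: P(1) = 5. ✓

P(n) = 3n^3 - 2n^2 - 2n + 6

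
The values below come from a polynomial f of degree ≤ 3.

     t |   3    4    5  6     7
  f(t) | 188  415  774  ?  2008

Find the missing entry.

The 4 known points determine the degree-3 polynomial uniquely.
Write f(t) = at^3 + bt^2 + ct + d. Substituting each data point gives a linear system:
  27a + 9b + 3c + d = 188
  64a + 16b + 4c + d = 415
  125a + 25b + 5c + d = 774
  343a + 49b + 7c + d = 2008
Solving the system yields a = 5, b = 6, c = 0, d = -1.
So f(t) = 5t^3 + 6t^2 - 1.
Then f(6) = 1295.

1295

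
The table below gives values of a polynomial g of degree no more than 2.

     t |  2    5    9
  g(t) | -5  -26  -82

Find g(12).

Using the Lagrange interpolation formula with nodes 2, 5, 9:
  L_0(t) = (t - 5)(t - 9) / 21
  L_1(t) = (t - 2)(t - 9) / -12
  L_2(t) = (t - 2)(t - 5) / 28
Then g(t) = -5·L_0(t) - 26·L_1(t) - 82·L_2(t).
Expanding and collecting terms gives g(t) = -t^2 - 1.
Evaluating at t = 12: g(12) = -145.

-145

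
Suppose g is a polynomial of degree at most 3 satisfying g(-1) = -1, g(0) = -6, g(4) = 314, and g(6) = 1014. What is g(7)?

Write g(s) = as^3 + bs^2 + cs + d. Substituting each data point gives a linear system:
  -a + b - c + d = -1
  d = -6
  64a + 16b + 4c + d = 314
  216a + 36b + 6c + d = 1014
Solving the system yields a = 4, b = 5, c = -4, d = -6.
So g(s) = 4s^3 + 5s^2 - 4s - 6.
Then g(7) = 1583.

1583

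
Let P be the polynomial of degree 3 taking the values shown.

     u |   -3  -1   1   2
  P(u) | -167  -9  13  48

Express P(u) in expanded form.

P(u) = 5u^3 - 2u^2 + 6u + 4

Using the Lagrange interpolation formula with nodes -3, -1, 1, 2:
  L_0(u) = (u + 1)(u - 1)(u - 2) / -40
  L_1(u) = (u + 3)(u - 1)(u - 2) / 12
  L_2(u) = (u + 3)(u + 1)(u - 2) / -8
  L_3(u) = (u + 3)(u + 1)(u - 1) / 15
Then P(u) = -167·L_0(u) - 9·L_1(u) + 13·L_2(u) + 48·L_3(u).
Expanding and collecting terms gives P(u) = 5u^3 - 2u^2 + 6u + 4.
Check: P(-3) = -167. ✓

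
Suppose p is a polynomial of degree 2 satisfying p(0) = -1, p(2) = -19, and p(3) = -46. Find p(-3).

-64

Using the Lagrange interpolation formula with nodes 0, 2, 3:
  L_0(s) = (s - 2)(s - 3) / 6
  L_1(s) = s(s - 3) / -2
  L_2(s) = s(s - 2) / 3
Then p(s) = -1·L_0(s) - 19·L_1(s) - 46·L_2(s).
Expanding and collecting terms gives p(s) = -6s^2 + 3s - 1.
Evaluating at s = -3: p(-3) = -64.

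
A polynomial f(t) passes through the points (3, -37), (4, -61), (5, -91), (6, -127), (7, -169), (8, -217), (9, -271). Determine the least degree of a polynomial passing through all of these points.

Forward differences of the values at t = 3, 4, 5, 6, 7, 8, 9:
  f  : -37  -61  -91  -127  -169  -217  -271
  Δ  : -24  -30  -36  -42  -48  -54
  Δ^2: -6  -6  -6  -6  -6
  Δ^3: 0  0  0  0
  Δ^4: 0  0  0
  Δ^5: 0  0
  Δ^6: 0
The second differences are constant (-6) and nonzero, while all higher differences vanish, so the minimal degree is 2.

2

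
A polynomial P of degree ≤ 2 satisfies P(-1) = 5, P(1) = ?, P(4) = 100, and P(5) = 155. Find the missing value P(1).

The 3 known points determine the degree-2 polynomial uniquely.
Write P(x) = ax^2 + bx + c. Substituting each data point gives a linear system:
  a - b + c = 5
  16a + 4b + c = 100
  25a + 5b + c = 155
Solving the system yields a = 6, b = 1, c = 0.
So P(x) = 6x^2 + x.
Then P(1) = 7.

7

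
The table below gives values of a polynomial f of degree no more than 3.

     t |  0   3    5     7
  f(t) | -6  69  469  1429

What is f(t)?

f(t) = 5t^3 - 5t^2 - 5t - 6

Write f(t) = at^3 + bt^2 + ct + d. Substituting each data point gives a linear system:
  d = -6
  27a + 9b + 3c + d = 69
  125a + 25b + 5c + d = 469
  343a + 49b + 7c + d = 1429
Solving the system yields a = 5, b = -5, c = -5, d = -6.
So f(t) = 5t^3 - 5t^2 - 5t - 6.
Check: f(3) = 69. ✓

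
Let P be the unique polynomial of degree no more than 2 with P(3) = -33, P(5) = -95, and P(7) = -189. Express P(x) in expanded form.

P(x) = -4x^2 + x

Write P(x) = ax^2 + bx + c. Substituting each data point gives a linear system:
  9a + 3b + c = -33
  25a + 5b + c = -95
  49a + 7b + c = -189
Solving the system yields a = -4, b = 1, c = 0.
So P(x) = -4x² + x.
Check: P(5) = -95. ✓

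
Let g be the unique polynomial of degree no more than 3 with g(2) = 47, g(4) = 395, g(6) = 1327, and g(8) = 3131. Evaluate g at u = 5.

Forward differences of the values at u = 2, 4, 6, 8:
  g  : 47  395  1327  3131
  Δ  : 348  932  1804
  Δ^2: 584  872
  Δ^3: 288
The third differences are constant, confirming degree 3.
Interpolating (Newton forward form) and evaluating at u = 5 gives g(5) = 770.

770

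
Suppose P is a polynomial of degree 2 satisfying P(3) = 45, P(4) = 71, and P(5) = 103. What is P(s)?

P(s) = 3s^2 + 5s + 3

Using the Lagrange interpolation formula with nodes 3, 4, 5:
  L_0(s) = (s - 4)(s - 5) / 2
  L_1(s) = (s - 3)(s - 5) / -1
  L_2(s) = (s - 3)(s - 4) / 2
Then P(s) = 45·L_0(s) + 71·L_1(s) + 103·L_2(s).
Expanding and collecting terms gives P(s) = 3s^2 + 5s + 3.
Check: P(4) = 71. ✓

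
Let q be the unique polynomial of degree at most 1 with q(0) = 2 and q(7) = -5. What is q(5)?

-3

Write q(x) = ax + b. Substituting each data point gives a linear system:
  b = 2
  7a + b = -5
Solving the system yields a = -1, b = 2.
So q(x) = -x + 2.
Then q(5) = -3.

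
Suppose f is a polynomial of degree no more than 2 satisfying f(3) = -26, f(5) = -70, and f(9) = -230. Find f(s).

f(s) = -3s^2 + 2s - 5

Write f(s) = as^2 + bs + c. Substituting each data point gives a linear system:
  9a + 3b + c = -26
  25a + 5b + c = -70
  81a + 9b + c = -230
Solving the system yields a = -3, b = 2, c = -5.
So f(s) = -3s^2 + 2s - 5.
Check: f(5) = -70. ✓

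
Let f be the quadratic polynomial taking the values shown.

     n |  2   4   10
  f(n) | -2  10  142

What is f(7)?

Using the Lagrange interpolation formula with nodes 2, 4, 10:
  L_0(n) = (n - 4)(n - 10) / 16
  L_1(n) = (n - 2)(n - 10) / -12
  L_2(n) = (n - 2)(n - 4) / 48
Then f(n) = -2·L_0(n) + 10·L_1(n) + 142·L_2(n).
Expanding and collecting terms gives f(n) = 2n² - 6n + 2.
Evaluating at n = 7: f(7) = 58.

58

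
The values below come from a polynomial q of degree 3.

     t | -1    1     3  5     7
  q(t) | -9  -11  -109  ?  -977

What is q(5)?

The 4 known points determine the degree-3 polynomial uniquely.
Write q(t) = at^3 + bt^2 + ct + d. Substituting each data point gives a linear system:
  -a + b - c + d = -9
  a + b + c + d = -11
  27a + 9b + 3c + d = -109
  343a + 49b + 7c + d = -977
Solving the system yields a = -2, b = -6, c = 1, d = -4.
So q(t) = -2t^3 - 6t^2 + t - 4.
Then q(5) = -399.

-399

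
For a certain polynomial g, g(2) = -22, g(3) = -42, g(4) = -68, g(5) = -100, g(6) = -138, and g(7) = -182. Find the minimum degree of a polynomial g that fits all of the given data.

2

Forward differences of the values at x = 2, 3, 4, 5, 6, 7:
  g  : -22  -42  -68  -100  -138  -182
  Δ  : -20  -26  -32  -38  -44
  Δ^2: -6  -6  -6  -6
  Δ^3: 0  0  0
  Δ^4: 0  0
  Δ^5: 0
The second differences are constant (-6) and nonzero, while all higher differences vanish, so the minimal degree is 2.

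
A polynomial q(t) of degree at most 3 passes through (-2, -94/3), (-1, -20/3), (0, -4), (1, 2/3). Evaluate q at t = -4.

Forward differences of the values at t = -2, -1, 0, 1:
  q  : -94/3  -20/3  -4  2/3
  Δ  : 74/3  8/3  14/3
  Δ^2: -22  2
  Δ^3: 24
The third differences are constant, confirming degree 3.
Interpolating (Newton forward form) and evaluating at t = -4 gives q(-4) = -728/3.

-728/3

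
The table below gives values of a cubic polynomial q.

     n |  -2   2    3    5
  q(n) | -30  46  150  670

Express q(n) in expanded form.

Write q(n) = an^3 + bn^2 + cn + d. Substituting each data point gives a linear system:
  -8a + 4b - 2c + d = -30
  8a + 4b + 2c + d = 46
  27a + 9b + 3c + d = 150
  125a + 25b + 5c + d = 670
Solving the system yields a = 5, b = 2, c = -1, d = 0.
So q(n) = 5n^3 + 2n^2 - n.
Check: q(2) = 46. ✓

q(n) = 5n^3 + 2n^2 - n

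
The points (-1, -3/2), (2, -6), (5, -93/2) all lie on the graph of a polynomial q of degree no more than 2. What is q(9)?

Using the Lagrange interpolation formula with nodes -1, 2, 5:
  L_0(x) = (x - 2)(x - 5) / 18
  L_1(x) = (x + 1)(x - 5) / -9
  L_2(x) = (x + 1)(x - 2) / 18
Then q(x) = -3/2·L_0(x) - 6·L_1(x) - 93/2·L_2(x).
Expanding and collecting terms gives q(x) = -2x^2 + (1/2)x + 1.
Evaluating at x = 9: q(9) = -313/2.

-313/2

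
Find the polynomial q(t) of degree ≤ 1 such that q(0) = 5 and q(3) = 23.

q(t) = 6t + 5

Write q(t) = at + b. Substituting each data point gives a linear system:
  b = 5
  3a + b = 23
Solving the system yields a = 6, b = 5.
So q(t) = 6t + 5.
Check: q(3) = 23. ✓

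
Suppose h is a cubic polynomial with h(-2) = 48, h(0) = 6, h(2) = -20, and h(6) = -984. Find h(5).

Using the Lagrange interpolation formula with nodes -2, 0, 2, 6:
  L_0(t) = t(t - 2)(t - 6) / -64
  L_1(t) = (t + 2)(t - 2)(t - 6) / 24
  L_2(t) = (t + 2)t(t - 6) / -32
  L_3(t) = (t + 2)t(t - 2) / 192
Then h(t) = 48·L_0(t) + 6·L_1(t) - 20·L_2(t) - 984·L_3(t).
Expanding and collecting terms gives h(t) = -5t^3 + 2t^2 + 3t + 6.
Evaluating at t = 5: h(5) = -554.

-554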